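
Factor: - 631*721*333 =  - 3^2*7^1*37^1*103^1*631^1 = - 151498683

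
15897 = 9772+6125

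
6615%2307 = 2001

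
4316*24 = 103584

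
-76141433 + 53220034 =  -22921399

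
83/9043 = 83/9043 =0.01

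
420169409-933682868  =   - 513513459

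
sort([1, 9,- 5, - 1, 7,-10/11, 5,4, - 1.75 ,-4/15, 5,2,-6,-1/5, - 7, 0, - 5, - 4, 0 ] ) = [-7,-6,  -  5 ,-5,  -  4,-1.75 ,-1,-10/11, - 4/15, - 1/5,0, 0, 1, 2, 4, 5,5, 7, 9 ]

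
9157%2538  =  1543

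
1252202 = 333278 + 918924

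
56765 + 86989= 143754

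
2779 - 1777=1002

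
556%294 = 262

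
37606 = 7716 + 29890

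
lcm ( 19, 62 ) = 1178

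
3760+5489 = 9249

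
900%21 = 18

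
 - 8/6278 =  - 4/3139  =  - 0.00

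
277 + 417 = 694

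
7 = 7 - 0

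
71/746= 71/746=0.10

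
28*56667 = 1586676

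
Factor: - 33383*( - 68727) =3^1*7^1*19^1*31^1*251^1*739^1 = 2294313441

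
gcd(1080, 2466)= 18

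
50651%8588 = 7711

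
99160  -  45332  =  53828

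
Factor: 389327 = 617^1*631^1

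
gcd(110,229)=1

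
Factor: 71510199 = 3^1*23836733^1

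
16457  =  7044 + 9413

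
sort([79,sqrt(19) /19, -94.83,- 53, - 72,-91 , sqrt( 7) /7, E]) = [ - 94.83, - 91, - 72, - 53, sqrt( 19) /19,sqrt (7)/7,E,79 ] 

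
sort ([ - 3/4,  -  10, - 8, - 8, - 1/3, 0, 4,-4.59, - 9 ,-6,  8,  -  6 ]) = [ - 10,-9, - 8,  -  8,-6 ,-6 ,  -  4.59, - 3/4,  -  1/3, 0, 4,8]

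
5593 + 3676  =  9269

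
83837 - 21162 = 62675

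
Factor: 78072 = 2^3 * 3^1*3253^1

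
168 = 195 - 27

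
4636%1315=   691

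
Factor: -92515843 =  - 7^1 * 13216549^1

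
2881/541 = 5 + 176/541 = 5.33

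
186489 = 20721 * 9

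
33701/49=33701/49= 687.78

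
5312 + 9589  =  14901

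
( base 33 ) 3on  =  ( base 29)4OM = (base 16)ff2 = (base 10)4082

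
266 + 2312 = 2578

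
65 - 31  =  34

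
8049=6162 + 1887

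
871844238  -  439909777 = 431934461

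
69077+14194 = 83271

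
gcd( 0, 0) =0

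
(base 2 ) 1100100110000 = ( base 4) 1210300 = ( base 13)2C20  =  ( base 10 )6448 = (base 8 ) 14460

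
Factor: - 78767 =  - 13^1 * 73^1*83^1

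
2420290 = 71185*34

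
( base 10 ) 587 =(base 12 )40B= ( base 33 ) hq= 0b1001001011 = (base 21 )16K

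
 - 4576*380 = -1738880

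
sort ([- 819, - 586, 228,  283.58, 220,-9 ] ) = [- 819, - 586, - 9,220,  228,283.58 ]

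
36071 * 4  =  144284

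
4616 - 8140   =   - 3524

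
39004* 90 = 3510360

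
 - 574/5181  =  -1 + 4607/5181 =- 0.11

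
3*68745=206235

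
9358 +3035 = 12393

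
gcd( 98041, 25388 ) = 1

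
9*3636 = 32724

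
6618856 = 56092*118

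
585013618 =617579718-32566100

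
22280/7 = 22280/7 = 3182.86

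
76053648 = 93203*816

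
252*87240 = 21984480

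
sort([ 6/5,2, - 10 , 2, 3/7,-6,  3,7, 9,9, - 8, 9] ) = [ - 10,- 8, - 6, 3/7,6/5,2,2, 3,  7,9 , 9,9]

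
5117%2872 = 2245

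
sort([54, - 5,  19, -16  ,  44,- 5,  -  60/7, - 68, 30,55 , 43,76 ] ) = [  -  68, -16 , - 60/7,  -  5,-5,19, 30, 43,44, 54, 55,76 ] 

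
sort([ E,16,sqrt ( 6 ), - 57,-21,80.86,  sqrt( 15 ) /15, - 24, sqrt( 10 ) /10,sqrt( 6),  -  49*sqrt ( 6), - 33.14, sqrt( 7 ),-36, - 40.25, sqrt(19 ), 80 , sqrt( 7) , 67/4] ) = [-49*sqrt( 6 ) ,-57 ,-40.25, - 36, - 33.14, - 24, - 21 , sqrt (15)/15, sqrt ( 10)/10, sqrt(6 ),sqrt( 6 ), sqrt(7 ),sqrt( 7 ), E,sqrt( 19 ), 16, 67/4,  80, 80.86]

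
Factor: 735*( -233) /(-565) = 34251/113 = 3^1*7^2*113^ ( - 1 )*233^1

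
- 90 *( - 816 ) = 73440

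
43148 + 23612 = 66760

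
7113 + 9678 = 16791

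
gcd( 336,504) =168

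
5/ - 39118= - 1 + 39113/39118 = - 0.00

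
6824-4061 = 2763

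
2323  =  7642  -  5319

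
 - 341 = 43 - 384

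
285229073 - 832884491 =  - 547655418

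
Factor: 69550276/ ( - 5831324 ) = -59^(- 1 )*24709^( - 1 )*17387569^1 = -17387569/1457831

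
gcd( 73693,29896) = 1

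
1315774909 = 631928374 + 683846535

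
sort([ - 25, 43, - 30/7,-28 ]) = [ - 28, - 25, - 30/7,43]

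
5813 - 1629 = 4184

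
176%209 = 176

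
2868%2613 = 255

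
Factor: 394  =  2^1 * 197^1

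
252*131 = 33012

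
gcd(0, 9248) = 9248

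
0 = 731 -731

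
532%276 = 256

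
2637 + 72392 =75029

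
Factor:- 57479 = -229^1*251^1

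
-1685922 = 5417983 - 7103905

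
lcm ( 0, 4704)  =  0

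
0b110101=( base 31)1M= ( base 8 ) 65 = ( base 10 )53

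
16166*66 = 1066956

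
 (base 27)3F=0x60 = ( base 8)140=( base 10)96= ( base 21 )4c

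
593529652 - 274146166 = 319383486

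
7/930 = 7/930 = 0.01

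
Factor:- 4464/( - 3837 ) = 1488/1279 = 2^4*3^1 * 31^1*1279^( - 1)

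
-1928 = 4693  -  6621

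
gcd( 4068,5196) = 12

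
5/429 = 5/429= 0.01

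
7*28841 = 201887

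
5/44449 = 5/44449 = 0.00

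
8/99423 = 8/99423 = 0.00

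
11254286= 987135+10267151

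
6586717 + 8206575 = 14793292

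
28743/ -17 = -1691 + 4/17 = - 1690.76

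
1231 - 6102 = -4871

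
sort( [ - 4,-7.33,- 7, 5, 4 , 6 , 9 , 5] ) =[  -  7.33, - 7 , - 4, 4 , 5, 5,  6,  9]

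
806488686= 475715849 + 330772837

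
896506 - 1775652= - 879146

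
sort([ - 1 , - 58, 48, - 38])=[-58, - 38, - 1,48]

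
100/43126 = 50/21563 = 0.00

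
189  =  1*189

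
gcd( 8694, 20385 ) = 27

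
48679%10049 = 8483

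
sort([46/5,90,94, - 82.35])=[-82.35, 46/5, 90 , 94 ]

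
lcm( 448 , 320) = 2240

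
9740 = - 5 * ( - 1948)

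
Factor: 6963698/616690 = 3481849/308345 = 5^(  -  1)*7^1*83^( - 1 ) *131^1*743^(-1)* 3797^1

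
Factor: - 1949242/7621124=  - 2^ (-1)*7^( -1)*59^1*16519^1 * 272183^( - 1) = -974621/3810562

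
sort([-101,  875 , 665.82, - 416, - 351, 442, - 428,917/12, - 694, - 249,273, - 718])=[ - 718, - 694, - 428 , - 416,-351, - 249, - 101,917/12 , 273, 442, 665.82, 875 ] 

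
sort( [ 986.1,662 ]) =[ 662,986.1 ]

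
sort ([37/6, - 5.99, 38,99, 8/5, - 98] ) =[ - 98, - 5.99, 8/5, 37/6, 38,99]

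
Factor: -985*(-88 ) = 2^3  *5^1*11^1*197^1= 86680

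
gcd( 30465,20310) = 10155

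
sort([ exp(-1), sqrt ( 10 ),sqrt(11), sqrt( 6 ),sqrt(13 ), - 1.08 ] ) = [-1.08, exp( - 1),sqrt(6), sqrt( 10),sqrt ( 11 ),sqrt( 13)]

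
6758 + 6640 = 13398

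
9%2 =1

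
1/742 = 1/742 =0.00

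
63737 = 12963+50774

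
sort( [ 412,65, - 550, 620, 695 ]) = [ - 550,65,412,620,695] 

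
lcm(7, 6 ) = 42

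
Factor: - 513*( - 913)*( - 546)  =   - 255729474 = - 2^1*3^4*7^1*11^1*13^1* 19^1*83^1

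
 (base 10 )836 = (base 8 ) 1504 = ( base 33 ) PB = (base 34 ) ok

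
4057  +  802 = 4859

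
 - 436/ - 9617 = 436/9617 = 0.05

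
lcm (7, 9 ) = 63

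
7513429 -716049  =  6797380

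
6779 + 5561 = 12340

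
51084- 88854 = -37770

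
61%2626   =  61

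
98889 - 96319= 2570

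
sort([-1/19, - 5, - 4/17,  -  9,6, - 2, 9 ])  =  [ -9,- 5,-2,-4/17,-1/19, 6,9 ] 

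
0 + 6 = 6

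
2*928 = 1856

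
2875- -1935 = 4810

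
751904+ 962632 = 1714536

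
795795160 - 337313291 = 458481869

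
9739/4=9739/4 = 2434.75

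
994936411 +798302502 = 1793238913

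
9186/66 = 139  +  2/11= 139.18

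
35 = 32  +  3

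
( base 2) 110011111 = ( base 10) 415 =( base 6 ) 1531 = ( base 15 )1ca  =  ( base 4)12133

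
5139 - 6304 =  - 1165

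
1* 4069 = 4069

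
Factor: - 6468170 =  - 2^1*5^1*19^1 * 59^1*577^1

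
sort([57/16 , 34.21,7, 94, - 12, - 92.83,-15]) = [ - 92.83,  -  15, - 12,57/16, 7, 34.21,  94]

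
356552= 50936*7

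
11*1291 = 14201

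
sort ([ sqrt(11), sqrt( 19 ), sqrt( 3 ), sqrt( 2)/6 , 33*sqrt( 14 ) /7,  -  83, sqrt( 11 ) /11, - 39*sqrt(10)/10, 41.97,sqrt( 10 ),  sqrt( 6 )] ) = [ -83,  -  39*sqrt( 10 ) /10, sqrt(2) /6 , sqrt(11)/11,sqrt(3 ), sqrt( 6), sqrt( 10) , sqrt( 11),sqrt( 19),33*sqrt ( 14)/7, 41.97]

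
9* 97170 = 874530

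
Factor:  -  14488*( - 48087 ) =696684456 = 2^3 * 3^3*13^1*  137^1 * 1811^1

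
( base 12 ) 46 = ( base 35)1J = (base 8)66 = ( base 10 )54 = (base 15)39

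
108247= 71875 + 36372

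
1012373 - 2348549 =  - 1336176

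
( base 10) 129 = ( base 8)201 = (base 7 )243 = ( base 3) 11210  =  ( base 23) 5e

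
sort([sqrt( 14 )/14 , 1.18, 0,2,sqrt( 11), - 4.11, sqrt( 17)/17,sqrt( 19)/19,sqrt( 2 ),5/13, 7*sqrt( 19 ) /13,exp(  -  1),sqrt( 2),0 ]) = [ - 4.11,0,0,sqrt( 19)/19, sqrt(17) /17,sqrt(14)/14,  exp( - 1),5/13,1.18, sqrt( 2), sqrt( 2),2,7*sqrt( 19)/13,sqrt (11) ] 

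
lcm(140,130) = 1820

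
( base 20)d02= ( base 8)12122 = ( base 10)5202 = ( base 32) 52I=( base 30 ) 5NC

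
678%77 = 62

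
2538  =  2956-418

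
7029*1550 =10894950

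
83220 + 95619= 178839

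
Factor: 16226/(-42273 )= -2^1* 3^ ( -2)*11^ ( - 1)*19^1 = - 38/99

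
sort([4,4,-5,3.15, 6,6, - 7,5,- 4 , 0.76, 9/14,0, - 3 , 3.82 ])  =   [ - 7, - 5, - 4, - 3, 0, 9/14, 0.76,3.15 , 3.82,4,4, 5,6,6]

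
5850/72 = 81 + 1/4 = 81.25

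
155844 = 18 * 8658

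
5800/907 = 5800/907  =  6.39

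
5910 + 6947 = 12857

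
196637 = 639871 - 443234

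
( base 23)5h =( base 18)76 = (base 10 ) 132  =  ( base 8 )204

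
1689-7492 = - 5803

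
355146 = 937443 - 582297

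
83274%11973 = 11436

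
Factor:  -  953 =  -953^1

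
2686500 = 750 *3582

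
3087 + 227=3314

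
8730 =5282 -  - 3448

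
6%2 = 0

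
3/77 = 3/77 = 0.04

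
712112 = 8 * 89014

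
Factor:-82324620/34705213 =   -  2^2*3^3*5^1*7^1 * 29^1*31^(-1)*751^1*1119523^(-1)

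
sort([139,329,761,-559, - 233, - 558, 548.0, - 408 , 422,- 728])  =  [  -  728,-559,-558,- 408, - 233,139,329,422, 548.0,761]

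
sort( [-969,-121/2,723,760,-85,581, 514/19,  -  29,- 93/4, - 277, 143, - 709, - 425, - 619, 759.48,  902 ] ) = [ - 969, - 709 , - 619, - 425,  -  277, - 85, - 121/2  , - 29, - 93/4, 514/19,143,581,723 , 759.48,  760,902 ] 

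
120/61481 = 120/61481 = 0.00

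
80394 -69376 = 11018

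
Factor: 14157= 3^2*11^2*13^1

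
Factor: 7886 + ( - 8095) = -209 = - 11^1* 19^1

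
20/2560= 1/128 = 0.01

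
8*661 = 5288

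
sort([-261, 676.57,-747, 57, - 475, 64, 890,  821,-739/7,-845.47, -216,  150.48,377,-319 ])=[- 845.47, - 747, - 475, - 319, - 261, - 216, - 739/7,57 , 64,150.48,377, 676.57,821 , 890]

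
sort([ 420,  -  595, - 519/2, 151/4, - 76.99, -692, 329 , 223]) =[  -  692, - 595, - 519/2, - 76.99,151/4, 223, 329,  420]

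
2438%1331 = 1107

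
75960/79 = 961+41/79 = 961.52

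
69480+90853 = 160333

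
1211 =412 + 799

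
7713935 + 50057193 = 57771128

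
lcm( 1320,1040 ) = 34320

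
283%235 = 48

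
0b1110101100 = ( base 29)13C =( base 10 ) 940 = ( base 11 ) 785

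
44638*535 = 23881330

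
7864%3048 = 1768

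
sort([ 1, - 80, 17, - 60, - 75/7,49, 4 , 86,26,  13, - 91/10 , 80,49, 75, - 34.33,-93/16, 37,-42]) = [-80,- 60,-42, - 34.33,-75/7,-91/10, -93/16 , 1,4,13, 17 , 26, 37,49,  49,75, 80,86] 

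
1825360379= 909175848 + 916184531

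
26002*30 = 780060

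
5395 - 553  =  4842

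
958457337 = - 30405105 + 988862442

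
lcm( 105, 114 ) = 3990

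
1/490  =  1/490 =0.00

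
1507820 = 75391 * 20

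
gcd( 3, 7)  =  1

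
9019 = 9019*1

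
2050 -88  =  1962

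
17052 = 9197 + 7855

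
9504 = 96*99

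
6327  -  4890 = 1437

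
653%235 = 183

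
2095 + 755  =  2850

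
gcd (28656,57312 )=28656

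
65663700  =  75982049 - 10318349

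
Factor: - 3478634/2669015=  - 2^1*5^(  -  1 ) * 19^1*29^ ( - 1)*31^1*79^( - 1)*233^( - 1 )*2953^1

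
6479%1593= 107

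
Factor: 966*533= 2^1*3^1*7^1*13^1 * 23^1*41^1 = 514878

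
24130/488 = 49+109/244 = 49.45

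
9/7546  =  9/7546 = 0.00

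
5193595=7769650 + -2576055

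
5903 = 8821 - 2918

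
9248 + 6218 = 15466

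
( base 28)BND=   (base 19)16d9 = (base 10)9281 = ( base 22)J3J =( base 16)2441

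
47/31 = 1 + 16/31 = 1.52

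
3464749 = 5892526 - 2427777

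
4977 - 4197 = 780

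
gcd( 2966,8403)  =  1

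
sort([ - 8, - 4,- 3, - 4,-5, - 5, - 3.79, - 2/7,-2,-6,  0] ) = [ - 8,-6 , - 5 , - 5, - 4, - 4, - 3.79, - 3 , - 2,- 2/7, 0]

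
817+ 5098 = 5915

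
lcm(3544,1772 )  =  3544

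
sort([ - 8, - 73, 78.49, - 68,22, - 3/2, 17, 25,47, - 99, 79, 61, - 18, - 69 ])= [ - 99, - 73, -69, - 68, - 18, - 8, - 3/2, 17, 22,25,47, 61, 78.49, 79] 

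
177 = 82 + 95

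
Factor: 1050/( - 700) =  - 3/2 = -2^( - 1) * 3^1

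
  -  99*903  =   - 89397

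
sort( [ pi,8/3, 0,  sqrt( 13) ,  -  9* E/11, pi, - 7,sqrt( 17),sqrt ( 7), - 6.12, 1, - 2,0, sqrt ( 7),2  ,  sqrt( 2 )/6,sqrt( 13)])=[ - 7,-6.12, - 9 *E/11, - 2, 0, 0, sqrt( 2 ) /6 , 1, 2 , sqrt ( 7), sqrt(7), 8/3, pi, pi,sqrt( 13), sqrt(13), sqrt( 17 ) ] 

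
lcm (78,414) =5382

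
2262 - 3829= - 1567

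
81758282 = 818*99949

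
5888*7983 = 47003904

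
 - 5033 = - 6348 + 1315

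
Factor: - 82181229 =- 3^1*13^1*199^1*10589^1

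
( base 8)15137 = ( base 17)1662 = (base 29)80N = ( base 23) CHC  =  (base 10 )6751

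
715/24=715/24 = 29.79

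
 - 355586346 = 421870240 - 777456586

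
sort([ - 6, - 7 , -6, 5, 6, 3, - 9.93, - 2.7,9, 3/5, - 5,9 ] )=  [ - 9.93, - 7, - 6 ,-6, - 5, - 2.7 , 3/5, 3, 5,6, 9, 9 ]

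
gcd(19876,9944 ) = 4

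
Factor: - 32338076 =  -  2^2*19^1*425501^1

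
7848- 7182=666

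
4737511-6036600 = - 1299089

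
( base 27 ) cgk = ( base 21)ki2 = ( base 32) 8vg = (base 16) 23F0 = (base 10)9200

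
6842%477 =164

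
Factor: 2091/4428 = 17/36=2^( - 2)*3^ (- 2 )*17^1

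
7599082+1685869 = 9284951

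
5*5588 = 27940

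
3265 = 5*653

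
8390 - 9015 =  - 625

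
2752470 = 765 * 3598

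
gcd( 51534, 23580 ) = 18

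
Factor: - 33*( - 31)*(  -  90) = -92070 = - 2^1*3^3*5^1*11^1 *31^1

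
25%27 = 25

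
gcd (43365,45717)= 147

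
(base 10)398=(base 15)1b8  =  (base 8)616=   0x18E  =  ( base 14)206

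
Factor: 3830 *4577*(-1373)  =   - 24068566430 = - 2^1*5^1*23^1*199^1*383^1* 1373^1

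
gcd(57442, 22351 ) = 7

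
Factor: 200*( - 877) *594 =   -  2^4*3^3  *5^2 * 11^1*877^1  =  -  104187600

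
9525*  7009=66760725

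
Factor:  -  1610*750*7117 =-2^2*3^1*5^4*7^1 * 11^1*23^1*647^1 = - 8593777500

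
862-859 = 3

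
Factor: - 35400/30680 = -3^1*5^1 *13^( - 1 ) =- 15/13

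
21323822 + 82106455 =103430277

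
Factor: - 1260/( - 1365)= 2^2*3^1 * 13^( - 1)  =  12/13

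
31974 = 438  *73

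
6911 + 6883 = 13794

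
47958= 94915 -46957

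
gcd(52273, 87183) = 1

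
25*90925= 2273125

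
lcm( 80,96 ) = 480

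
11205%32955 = 11205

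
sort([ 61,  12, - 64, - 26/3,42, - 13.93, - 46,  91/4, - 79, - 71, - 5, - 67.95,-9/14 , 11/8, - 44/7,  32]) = [ - 79, - 71, - 67.95  ,- 64, - 46, - 13.93, - 26/3, - 44/7 , - 5, - 9/14, 11/8, 12, 91/4,32,42,  61 ]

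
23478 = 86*273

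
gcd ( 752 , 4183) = 47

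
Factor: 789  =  3^1*263^1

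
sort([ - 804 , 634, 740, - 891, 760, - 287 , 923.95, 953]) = [ - 891, - 804, - 287, 634, 740, 760,923.95, 953] 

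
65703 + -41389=24314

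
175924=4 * 43981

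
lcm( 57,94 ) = 5358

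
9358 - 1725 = 7633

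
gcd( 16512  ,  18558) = 6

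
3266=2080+1186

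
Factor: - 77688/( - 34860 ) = 2^1*3^1*5^( - 1)*7^(  -  1)*13^1 = 78/35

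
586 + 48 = 634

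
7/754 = 7/754 = 0.01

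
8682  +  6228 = 14910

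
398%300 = 98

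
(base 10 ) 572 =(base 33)HB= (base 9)705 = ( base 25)MM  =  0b1000111100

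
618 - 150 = 468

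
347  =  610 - 263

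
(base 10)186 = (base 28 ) 6i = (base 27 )6o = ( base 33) 5l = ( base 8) 272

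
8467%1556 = 687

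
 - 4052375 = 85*( - 47675)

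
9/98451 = 1/10939 =0.00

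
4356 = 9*484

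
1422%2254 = 1422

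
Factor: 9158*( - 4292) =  - 2^3* 19^1* 29^1*37^1*241^1 = - 39306136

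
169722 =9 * 18858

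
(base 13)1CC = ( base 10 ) 337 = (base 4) 11101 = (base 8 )521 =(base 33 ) a7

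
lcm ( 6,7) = 42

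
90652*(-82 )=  - 7433464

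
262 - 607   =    -  345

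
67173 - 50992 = 16181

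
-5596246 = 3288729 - 8884975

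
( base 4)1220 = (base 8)150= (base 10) 104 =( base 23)4c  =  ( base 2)1101000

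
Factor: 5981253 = 3^1*71^1*28081^1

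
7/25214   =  1/3602= 0.00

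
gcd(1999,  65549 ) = 1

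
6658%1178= 768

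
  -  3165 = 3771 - 6936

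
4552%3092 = 1460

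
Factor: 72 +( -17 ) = 5^1*11^1 = 55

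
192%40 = 32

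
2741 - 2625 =116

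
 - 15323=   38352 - 53675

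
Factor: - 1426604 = -2^2 * 83^1*4297^1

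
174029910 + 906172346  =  1080202256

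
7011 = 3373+3638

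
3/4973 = 3/4973 = 0.00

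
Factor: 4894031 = 4894031^1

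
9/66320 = 9/66320 = 0.00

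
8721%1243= 20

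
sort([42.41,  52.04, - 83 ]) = [-83, 42.41,52.04]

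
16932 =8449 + 8483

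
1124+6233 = 7357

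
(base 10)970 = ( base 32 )ua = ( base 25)1dk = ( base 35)RP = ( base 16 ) 3ca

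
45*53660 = 2414700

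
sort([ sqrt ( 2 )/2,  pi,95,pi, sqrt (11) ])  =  [sqrt( 2)/2,pi,  pi,sqrt(11), 95 ] 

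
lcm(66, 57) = 1254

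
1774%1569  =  205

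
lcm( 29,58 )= 58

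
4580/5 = 916 = 916.00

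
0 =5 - 5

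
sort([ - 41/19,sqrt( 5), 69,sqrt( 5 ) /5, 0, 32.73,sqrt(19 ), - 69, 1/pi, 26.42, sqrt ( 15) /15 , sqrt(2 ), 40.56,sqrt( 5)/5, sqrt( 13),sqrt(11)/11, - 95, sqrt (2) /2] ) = [ - 95, - 69, - 41/19 , 0, sqrt( 15 ) /15,sqrt( 11)/11, 1/pi,sqrt( 5 ) /5, sqrt( 5 ) /5,sqrt (2)/2,sqrt(2), sqrt(5), sqrt( 13 ), sqrt ( 19 ),  26.42,  32.73,40.56, 69]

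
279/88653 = 93/29551 =0.00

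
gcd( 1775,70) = 5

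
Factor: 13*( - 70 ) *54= - 2^2*3^3*5^1*7^1 * 13^1 = - 49140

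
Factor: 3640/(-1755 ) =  - 56/27 =- 2^3*3^(-3)*7^1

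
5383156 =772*6973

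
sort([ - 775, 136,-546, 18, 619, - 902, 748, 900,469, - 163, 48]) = [ - 902, -775, - 546, - 163 , 18, 48,136, 469,619, 748 , 900 ]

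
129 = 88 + 41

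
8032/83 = 96  +  64/83 = 96.77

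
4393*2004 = 8803572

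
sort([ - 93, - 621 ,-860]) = [ - 860, - 621, - 93 ] 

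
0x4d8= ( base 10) 1240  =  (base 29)1DM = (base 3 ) 1200221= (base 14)648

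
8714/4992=1 + 1861/2496 = 1.75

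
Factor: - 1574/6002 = - 787^1* 3001^ (-1 )=-787/3001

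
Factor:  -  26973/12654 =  - 2^( - 1)*3^4*19^ ( - 1)=- 81/38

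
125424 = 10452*12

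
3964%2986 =978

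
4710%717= 408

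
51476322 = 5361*9602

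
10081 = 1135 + 8946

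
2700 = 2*1350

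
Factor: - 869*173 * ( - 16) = 2^4 *11^1*79^1*173^1 =2405392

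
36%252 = 36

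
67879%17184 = 16327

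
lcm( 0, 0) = 0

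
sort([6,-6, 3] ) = [ - 6,3, 6] 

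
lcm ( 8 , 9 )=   72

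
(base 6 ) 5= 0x5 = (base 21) 5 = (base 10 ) 5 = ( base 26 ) 5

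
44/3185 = 44/3185 = 0.01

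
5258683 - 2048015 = 3210668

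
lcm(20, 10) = 20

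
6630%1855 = 1065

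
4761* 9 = 42849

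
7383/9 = 2461/3 = 820.33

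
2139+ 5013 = 7152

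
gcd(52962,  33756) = 582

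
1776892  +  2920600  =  4697492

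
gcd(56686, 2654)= 2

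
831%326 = 179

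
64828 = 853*76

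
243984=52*4692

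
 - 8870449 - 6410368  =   - 15280817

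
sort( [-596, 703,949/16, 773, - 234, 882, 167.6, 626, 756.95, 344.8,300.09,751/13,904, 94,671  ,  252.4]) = [ - 596, - 234,751/13, 949/16, 94 , 167.6,252.4, 300.09, 344.8, 626,671, 703,756.95,773,882, 904 ]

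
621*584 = 362664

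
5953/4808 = 5953/4808=1.24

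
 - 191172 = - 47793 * 4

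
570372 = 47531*12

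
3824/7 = 3824/7 = 546.29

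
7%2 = 1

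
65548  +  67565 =133113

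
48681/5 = 9736 + 1/5  =  9736.20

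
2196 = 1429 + 767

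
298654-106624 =192030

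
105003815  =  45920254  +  59083561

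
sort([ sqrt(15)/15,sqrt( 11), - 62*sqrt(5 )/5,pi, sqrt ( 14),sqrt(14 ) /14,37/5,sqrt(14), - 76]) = [- 76, - 62*sqrt(5 )/5,sqrt(15) /15, sqrt(14)/14,pi, sqrt(11 ),sqrt( 14),sqrt(14),37/5]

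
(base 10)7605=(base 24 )d4l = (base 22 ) FFF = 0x1DB5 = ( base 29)917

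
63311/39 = 63311/39= 1623.36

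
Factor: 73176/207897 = 24392/69299 = 2^3*23^(- 2 )*131^(-1 )*3049^1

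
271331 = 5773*47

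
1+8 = 9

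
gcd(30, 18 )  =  6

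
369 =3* 123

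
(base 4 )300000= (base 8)6000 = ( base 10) 3072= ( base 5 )44242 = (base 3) 11012210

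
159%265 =159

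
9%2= 1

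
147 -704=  - 557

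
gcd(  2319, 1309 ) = 1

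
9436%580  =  156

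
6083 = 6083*1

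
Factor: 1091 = 1091^1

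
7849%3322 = 1205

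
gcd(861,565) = 1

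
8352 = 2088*4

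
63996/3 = 21332 = 21332.00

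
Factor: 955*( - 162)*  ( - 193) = 29859030 = 2^1*3^4* 5^1*191^1*193^1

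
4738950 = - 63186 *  ( - 75)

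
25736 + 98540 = 124276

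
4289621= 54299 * 79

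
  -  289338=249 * ( - 1162)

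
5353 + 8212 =13565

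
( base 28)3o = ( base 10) 108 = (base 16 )6c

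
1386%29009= 1386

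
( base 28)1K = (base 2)110000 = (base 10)48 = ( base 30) 1i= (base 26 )1M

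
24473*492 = 12040716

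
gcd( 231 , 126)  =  21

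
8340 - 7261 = 1079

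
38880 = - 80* ( - 486 )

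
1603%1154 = 449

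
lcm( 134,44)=2948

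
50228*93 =4671204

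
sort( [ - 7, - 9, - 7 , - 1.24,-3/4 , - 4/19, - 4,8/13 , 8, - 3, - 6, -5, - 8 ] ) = [-9, - 8, - 7 , - 7, - 6, - 5, - 4,- 3,- 1.24 ,  -  3/4,- 4/19, 8/13,8 ]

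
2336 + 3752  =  6088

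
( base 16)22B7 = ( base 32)8ln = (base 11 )674A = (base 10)8887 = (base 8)21267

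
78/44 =39/22 = 1.77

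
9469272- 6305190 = 3164082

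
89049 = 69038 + 20011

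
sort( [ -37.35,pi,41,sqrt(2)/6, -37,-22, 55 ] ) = [ - 37.35, - 37,-22, sqrt(2 ) /6,pi,41,55]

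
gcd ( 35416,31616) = 152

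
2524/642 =1262/321 = 3.93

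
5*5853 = 29265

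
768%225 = 93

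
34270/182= 188 + 27/91 = 188.30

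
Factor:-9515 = -5^1*11^1*173^1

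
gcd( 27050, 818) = 2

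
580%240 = 100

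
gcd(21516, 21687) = 3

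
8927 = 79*113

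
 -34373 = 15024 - 49397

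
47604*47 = 2237388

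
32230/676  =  16115/338 = 47.68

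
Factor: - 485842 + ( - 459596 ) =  - 945438 =- 2^1*3^1*13^1*17^1*23^1*31^1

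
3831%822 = 543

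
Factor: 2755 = 5^1*19^1 * 29^1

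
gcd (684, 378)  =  18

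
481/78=37/6 = 6.17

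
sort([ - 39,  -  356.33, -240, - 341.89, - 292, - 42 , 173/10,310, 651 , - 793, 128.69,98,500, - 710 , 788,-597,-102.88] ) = [ - 793, - 710, - 597,  -  356.33,- 341.89, - 292,  -  240, - 102.88, - 42, - 39, 173/10, 98, 128.69, 310,500,651,788 ]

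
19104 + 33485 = 52589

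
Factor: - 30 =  -2^1 * 3^1*5^1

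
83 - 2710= -2627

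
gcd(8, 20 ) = 4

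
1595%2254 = 1595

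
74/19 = 74/19 = 3.89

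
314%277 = 37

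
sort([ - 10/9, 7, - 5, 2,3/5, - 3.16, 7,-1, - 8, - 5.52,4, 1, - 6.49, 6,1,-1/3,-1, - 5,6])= [ - 8, - 6.49, - 5.52 , - 5,- 5,-3.16, - 10/9, - 1, - 1, - 1/3,  3/5, 1,1,2,4,6,6, 7,7] 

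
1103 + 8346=9449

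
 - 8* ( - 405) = 3240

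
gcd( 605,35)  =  5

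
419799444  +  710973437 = 1130772881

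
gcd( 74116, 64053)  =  1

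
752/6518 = 376/3259 = 0.12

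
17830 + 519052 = 536882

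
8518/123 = 8518/123=69.25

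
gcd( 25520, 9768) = 88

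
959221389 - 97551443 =861669946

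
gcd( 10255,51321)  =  1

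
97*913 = 88561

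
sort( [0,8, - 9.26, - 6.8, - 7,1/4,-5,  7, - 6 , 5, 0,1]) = [  -  9.26, - 7, - 6.8,-6, - 5, 0, 0, 1/4, 1,  5, 7,8 ] 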